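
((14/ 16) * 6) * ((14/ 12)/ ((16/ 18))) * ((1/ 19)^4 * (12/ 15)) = 441/10425680 = 0.00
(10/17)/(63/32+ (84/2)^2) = 320/960687 = 0.00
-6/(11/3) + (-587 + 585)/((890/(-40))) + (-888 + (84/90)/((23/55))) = -59938988/67551 = -887.31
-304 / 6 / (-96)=19/36 = 0.53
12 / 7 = 1.71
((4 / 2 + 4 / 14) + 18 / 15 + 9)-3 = 332/35 = 9.49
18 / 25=0.72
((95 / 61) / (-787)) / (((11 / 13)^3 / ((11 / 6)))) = -208715/34853082 = -0.01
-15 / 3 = -5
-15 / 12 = -1.25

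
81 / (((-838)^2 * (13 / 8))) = 162/2282293 = 0.00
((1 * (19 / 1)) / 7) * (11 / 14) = 209/98 = 2.13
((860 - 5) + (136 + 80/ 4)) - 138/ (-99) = 33409/33 = 1012.39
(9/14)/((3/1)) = 3/14 = 0.21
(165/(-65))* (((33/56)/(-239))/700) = 1089/121794400 = 0.00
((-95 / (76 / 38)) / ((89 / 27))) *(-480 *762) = 469087200/89 = 5270642.70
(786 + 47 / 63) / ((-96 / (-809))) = 40098085/6048 = 6629.97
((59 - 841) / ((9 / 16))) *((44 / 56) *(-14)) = 137632/9 = 15292.44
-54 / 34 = -27/17 = -1.59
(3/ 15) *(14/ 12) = 7/30 = 0.23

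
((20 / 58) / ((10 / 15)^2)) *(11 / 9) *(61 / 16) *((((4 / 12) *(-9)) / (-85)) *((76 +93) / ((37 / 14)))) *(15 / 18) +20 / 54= 112999175/15760224 = 7.17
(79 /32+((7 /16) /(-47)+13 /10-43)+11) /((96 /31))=-6583439/721920 = -9.12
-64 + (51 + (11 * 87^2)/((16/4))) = 83207/4 = 20801.75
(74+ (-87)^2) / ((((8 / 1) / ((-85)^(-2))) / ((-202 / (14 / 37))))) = -28561891/404600 = -70.59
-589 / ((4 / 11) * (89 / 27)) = -174933/356 = -491.38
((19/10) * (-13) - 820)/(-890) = 8447/8900 = 0.95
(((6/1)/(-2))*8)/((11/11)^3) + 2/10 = -119/5 = -23.80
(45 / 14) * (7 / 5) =4.50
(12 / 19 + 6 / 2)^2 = 4761/361 = 13.19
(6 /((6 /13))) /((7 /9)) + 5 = 152/7 = 21.71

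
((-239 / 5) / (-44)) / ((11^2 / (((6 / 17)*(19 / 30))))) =4541/2262700 = 0.00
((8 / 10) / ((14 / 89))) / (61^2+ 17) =1/735 = 0.00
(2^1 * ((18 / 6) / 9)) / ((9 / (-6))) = -0.44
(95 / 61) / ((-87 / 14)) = -1330/5307 = -0.25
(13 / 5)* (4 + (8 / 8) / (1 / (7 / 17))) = 195/17 = 11.47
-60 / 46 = -30/23 = -1.30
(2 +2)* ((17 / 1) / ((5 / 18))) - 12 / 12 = 1219/5 = 243.80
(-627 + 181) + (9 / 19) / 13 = -110153/247 = -445.96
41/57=0.72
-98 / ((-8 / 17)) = 208.25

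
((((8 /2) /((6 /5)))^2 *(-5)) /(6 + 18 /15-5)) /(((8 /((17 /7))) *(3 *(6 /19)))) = -201875/24948 = -8.09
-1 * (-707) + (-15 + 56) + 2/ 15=11222/15 = 748.13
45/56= 0.80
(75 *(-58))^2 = 18922500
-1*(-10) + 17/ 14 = 11.21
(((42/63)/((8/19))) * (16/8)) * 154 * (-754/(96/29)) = -111076.24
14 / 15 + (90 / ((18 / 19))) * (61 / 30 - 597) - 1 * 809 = -573299/10 = -57329.90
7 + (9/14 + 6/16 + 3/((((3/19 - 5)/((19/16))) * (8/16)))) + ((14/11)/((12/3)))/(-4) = 366489/56672 = 6.47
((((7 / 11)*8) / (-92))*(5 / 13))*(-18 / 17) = 1260/55913 = 0.02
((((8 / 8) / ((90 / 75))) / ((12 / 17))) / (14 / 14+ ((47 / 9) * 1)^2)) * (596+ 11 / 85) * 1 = 456039/18320 = 24.89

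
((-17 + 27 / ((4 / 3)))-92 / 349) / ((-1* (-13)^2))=-4169/235924 = -0.02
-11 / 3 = -3.67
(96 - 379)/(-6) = 283/6 = 47.17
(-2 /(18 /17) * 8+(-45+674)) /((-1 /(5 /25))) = -1105/9 = -122.78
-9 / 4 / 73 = -9/292 = -0.03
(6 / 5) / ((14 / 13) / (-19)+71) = 494/29205 = 0.02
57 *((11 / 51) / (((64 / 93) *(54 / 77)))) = 498883/19584 = 25.47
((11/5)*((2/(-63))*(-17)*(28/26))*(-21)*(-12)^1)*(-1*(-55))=230384/13 = 17721.85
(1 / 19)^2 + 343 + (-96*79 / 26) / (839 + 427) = 339421080/990223 = 342.77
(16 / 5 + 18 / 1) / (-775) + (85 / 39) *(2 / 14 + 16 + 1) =37.34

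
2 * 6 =12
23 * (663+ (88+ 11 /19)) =17286.32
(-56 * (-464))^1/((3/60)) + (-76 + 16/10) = 2598028/5 = 519605.60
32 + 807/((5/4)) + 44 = 3608/5 = 721.60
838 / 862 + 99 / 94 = 82055/40514 = 2.03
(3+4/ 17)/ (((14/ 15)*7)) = 825/1666 = 0.50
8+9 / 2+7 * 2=53/2 = 26.50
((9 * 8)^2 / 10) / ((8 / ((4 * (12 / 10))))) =7776/25 = 311.04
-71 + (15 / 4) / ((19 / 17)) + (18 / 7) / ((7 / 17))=-228653/3724 = -61.40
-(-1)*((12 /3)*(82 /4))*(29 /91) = 2378/91 = 26.13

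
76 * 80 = 6080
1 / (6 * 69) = 1/414 = 0.00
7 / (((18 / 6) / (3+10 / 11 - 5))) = -28/11 = -2.55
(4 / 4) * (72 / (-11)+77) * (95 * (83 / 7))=79362.01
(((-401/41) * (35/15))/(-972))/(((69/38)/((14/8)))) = 373331/16498728 = 0.02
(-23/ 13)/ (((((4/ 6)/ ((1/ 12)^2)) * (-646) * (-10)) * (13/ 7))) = -161/104807040 = 0.00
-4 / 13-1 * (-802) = 10422/13 = 801.69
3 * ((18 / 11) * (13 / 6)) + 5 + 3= 205/11 = 18.64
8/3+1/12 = 11/4 = 2.75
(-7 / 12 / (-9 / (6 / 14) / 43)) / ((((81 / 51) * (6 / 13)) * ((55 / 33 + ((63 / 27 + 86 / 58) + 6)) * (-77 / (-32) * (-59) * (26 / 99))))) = -42398/11139849 = 0.00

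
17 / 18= 0.94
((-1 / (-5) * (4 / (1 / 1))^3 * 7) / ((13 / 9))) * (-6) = -24192/65 = -372.18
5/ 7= 0.71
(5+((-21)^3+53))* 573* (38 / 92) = -2178110.02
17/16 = 1.06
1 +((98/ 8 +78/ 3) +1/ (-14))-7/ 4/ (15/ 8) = 16063/420 = 38.25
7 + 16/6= 29/3 = 9.67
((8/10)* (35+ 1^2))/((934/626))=45072/2335 = 19.30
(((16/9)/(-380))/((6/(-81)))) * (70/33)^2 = 1960/6897 = 0.28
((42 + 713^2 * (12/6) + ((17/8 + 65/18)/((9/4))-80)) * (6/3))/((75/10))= 329411626/1215 = 271120.68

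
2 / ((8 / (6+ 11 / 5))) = 41/20 = 2.05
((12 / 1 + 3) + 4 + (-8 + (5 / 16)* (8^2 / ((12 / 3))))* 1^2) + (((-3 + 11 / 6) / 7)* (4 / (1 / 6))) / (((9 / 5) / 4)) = 64/9 = 7.11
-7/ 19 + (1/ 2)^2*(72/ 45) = 3/95 = 0.03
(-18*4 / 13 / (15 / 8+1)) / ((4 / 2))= -288/299 = -0.96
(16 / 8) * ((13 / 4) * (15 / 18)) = 5.42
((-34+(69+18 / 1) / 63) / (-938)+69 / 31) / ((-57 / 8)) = -5521588/17403183 = -0.32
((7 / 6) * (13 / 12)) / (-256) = -91/18432 = 0.00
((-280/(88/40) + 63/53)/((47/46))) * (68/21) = -399.59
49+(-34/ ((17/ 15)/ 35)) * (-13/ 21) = 699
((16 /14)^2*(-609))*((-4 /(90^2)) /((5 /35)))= 2.75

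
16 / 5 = 3.20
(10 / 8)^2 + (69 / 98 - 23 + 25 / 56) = -15905/784 = -20.29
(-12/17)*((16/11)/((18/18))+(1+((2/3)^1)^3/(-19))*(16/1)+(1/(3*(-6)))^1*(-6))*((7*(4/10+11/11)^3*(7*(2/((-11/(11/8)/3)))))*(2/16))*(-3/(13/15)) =-540.18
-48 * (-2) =96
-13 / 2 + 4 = -2.50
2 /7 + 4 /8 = 11/14 = 0.79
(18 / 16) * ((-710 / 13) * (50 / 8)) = -79875/208 = -384.01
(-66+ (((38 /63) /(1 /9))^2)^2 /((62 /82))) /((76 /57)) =120867195/148862 = 811.94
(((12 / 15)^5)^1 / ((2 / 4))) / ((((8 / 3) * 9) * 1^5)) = 256/9375 = 0.03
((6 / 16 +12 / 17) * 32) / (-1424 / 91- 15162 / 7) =-26754/1687505 = -0.02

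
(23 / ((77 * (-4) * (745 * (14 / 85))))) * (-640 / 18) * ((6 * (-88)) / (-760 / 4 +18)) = 62560/941829 = 0.07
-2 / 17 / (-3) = 2/51 = 0.04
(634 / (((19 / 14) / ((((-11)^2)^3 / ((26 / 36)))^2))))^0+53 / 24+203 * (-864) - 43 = -4210363/24 = -175431.79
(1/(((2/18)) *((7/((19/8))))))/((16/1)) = 171/896 = 0.19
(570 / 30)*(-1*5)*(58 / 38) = -145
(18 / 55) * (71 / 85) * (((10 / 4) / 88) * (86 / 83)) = 27477/3414620 = 0.01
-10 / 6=-5/3 = -1.67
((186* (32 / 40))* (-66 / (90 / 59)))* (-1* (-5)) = -160952/5 = -32190.40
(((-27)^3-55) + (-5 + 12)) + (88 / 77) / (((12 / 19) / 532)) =-56305/3 = -18768.33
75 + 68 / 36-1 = 683/9 = 75.89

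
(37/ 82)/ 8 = 37/656 = 0.06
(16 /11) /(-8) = -0.18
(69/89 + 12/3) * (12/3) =1700/89 = 19.10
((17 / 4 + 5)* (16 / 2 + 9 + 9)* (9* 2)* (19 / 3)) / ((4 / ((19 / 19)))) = 27417/4 = 6854.25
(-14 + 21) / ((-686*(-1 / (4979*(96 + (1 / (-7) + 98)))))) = 6756503/686 = 9849.13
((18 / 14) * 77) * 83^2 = 682011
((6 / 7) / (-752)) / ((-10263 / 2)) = 1/4502036 = 0.00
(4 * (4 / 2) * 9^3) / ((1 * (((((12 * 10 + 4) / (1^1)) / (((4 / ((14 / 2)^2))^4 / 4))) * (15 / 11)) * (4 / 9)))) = 769824/893544155 = 0.00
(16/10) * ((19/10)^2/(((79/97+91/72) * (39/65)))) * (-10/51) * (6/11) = -6723264/13571525 = -0.50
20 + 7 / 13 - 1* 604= -7585/13 = -583.46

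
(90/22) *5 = 225/11 = 20.45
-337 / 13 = -25.92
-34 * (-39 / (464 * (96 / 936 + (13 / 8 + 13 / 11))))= 284427/289565 = 0.98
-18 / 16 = -9/8 = -1.12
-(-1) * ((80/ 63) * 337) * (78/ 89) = 700960/1869 = 375.05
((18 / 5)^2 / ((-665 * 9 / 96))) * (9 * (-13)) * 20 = 486.44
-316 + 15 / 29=-9149/29 = -315.48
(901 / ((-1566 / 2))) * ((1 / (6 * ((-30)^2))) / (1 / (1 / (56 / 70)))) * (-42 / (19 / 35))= 44149/2142288 = 0.02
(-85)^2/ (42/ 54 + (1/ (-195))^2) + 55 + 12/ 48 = 276364699/29576 = 9344.22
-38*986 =-37468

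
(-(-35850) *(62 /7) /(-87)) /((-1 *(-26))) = -370450/2639 = -140.38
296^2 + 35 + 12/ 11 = 964173/11 = 87652.09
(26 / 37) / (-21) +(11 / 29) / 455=-6827/209235 = -0.03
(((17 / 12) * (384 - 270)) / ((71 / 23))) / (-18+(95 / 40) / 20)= -594320/203131 = -2.93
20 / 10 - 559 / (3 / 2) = -1112/3 = -370.67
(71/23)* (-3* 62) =-13206/23 = -574.17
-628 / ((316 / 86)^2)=-290293/6241 = -46.51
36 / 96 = 3/8 = 0.38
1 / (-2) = -1/2 = -0.50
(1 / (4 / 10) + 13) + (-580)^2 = 336415.50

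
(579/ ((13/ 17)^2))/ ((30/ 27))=1505979/1690 = 891.11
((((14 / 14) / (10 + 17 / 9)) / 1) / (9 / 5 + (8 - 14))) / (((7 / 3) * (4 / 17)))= -765/20972 = -0.04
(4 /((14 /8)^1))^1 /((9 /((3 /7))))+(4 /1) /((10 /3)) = 962/735 = 1.31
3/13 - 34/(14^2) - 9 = -11393/1274 = -8.94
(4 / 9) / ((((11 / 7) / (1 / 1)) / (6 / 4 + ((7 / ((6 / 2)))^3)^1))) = 4.02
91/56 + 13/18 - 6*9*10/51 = -10087/1224 = -8.24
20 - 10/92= 915/46 = 19.89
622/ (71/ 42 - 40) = -26124/1609 = -16.24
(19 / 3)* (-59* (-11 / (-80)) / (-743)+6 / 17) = 6985787/3031440 = 2.30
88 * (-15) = -1320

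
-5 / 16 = -0.31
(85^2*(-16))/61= -1895.08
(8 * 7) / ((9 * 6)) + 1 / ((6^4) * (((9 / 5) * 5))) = 12097/11664 = 1.04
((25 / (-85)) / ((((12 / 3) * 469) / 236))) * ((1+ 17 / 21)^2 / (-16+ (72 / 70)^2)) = 2662375/328360032 = 0.01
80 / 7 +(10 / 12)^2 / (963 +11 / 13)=1031105/90216 = 11.43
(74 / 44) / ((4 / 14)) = 259/44 = 5.89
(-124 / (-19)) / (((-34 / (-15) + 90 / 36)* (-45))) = -248/8151 = -0.03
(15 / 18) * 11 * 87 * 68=54230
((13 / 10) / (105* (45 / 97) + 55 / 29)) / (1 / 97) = 3547193/1423600 = 2.49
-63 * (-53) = 3339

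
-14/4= -7/2 = -3.50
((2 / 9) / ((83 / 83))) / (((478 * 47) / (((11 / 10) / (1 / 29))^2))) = 101761/10109700 = 0.01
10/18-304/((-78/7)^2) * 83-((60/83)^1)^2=-709663061/3492723 = -203.18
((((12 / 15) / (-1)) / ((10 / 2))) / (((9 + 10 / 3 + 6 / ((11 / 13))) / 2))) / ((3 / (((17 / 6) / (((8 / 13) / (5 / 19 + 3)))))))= -75361/913425 = -0.08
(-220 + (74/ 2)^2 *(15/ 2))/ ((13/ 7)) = 140665/26 = 5410.19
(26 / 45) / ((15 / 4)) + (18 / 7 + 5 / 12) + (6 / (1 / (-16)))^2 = 174241787/18900 = 9219.14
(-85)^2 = 7225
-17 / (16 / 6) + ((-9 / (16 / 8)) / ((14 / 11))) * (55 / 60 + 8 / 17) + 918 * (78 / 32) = 2226.35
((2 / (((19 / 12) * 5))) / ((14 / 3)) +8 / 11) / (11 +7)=2858/65835 = 0.04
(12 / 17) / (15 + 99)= 2/323 = 0.01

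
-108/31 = -3.48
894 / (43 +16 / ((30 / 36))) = 4470/311 = 14.37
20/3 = 6.67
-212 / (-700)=53/175 = 0.30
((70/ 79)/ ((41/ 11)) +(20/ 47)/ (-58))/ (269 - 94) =203424/154516495 = 0.00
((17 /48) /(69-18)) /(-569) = -1/81936 = 0.00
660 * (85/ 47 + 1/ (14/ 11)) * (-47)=-563310/7 = -80472.86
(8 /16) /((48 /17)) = 17/96 = 0.18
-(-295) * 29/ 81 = 8555/81 = 105.62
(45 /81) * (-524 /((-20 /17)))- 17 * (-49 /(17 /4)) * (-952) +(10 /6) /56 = -93917641/504 = -186344.53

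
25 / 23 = 1.09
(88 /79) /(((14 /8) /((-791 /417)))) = -39776/32943 = -1.21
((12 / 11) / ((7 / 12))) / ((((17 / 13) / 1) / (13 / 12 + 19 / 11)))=8268/2057 = 4.02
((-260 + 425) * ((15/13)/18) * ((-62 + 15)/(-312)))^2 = 167055625/65804544 = 2.54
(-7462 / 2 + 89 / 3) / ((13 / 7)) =-77728/39 = -1993.03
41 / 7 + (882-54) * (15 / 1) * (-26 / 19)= -2259661/133 = -16989.93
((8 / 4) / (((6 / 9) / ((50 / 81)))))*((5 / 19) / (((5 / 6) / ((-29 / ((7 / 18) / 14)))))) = -610.53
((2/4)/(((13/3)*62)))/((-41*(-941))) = 3/62192572 = 0.00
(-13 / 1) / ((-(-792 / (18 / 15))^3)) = -13/287496000 = 0.00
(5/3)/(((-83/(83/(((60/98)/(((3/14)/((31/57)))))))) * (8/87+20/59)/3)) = -292581/39184 = -7.47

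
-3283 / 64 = -51.30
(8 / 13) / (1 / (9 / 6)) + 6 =90/13 = 6.92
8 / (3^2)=8/9 = 0.89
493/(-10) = -493/10 = -49.30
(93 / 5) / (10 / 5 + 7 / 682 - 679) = -63426/2308535 = -0.03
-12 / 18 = -2/3 = -0.67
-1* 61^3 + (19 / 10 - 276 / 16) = -4539927/20 = -226996.35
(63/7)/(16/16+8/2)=9/5 = 1.80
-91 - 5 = -96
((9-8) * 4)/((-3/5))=-20/3 = -6.67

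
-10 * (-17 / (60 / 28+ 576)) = 1190/4047 = 0.29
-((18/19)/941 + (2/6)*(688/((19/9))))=-1942242/17879 = -108.63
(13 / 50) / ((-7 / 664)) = -4316/175 = -24.66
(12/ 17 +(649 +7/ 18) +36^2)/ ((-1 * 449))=-595505/137394 = -4.33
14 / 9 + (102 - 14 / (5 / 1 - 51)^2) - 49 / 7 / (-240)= 39450829/380880 = 103.58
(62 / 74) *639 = 19809/37 = 535.38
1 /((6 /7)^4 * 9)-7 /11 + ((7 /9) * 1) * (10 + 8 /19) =18709313/2437776 = 7.67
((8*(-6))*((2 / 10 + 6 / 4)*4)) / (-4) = 408/5 = 81.60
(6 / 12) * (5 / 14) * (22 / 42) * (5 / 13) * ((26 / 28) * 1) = 275/8232 = 0.03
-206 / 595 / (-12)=103/3570 = 0.03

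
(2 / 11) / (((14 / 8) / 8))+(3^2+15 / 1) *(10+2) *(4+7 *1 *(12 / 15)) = 1064768/385 = 2765.63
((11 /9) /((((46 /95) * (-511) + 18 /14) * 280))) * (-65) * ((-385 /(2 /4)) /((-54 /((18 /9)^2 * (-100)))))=-261511250/39775941 = -6.57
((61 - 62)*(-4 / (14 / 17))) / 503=34/3521 = 0.01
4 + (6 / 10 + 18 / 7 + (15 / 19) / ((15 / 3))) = 4874/665 = 7.33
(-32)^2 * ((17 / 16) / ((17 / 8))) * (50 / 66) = 12800/33 = 387.88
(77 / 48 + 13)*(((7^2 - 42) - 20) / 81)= -9113/3888 = -2.34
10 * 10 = 100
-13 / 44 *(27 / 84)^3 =-9477/965888 = -0.01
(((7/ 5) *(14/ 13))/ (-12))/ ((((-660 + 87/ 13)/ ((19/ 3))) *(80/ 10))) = 49/321840 = 0.00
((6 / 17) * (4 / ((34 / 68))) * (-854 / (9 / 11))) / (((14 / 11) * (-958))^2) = -162382/81910437 = 0.00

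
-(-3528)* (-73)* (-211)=54341784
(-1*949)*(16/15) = -1012.27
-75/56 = -1.34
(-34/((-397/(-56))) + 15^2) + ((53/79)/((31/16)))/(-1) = 213757373/972253 = 219.86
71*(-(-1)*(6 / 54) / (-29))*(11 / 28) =-781/7308 = -0.11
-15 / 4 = -3.75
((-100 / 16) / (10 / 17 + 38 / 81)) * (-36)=309825/1456 = 212.79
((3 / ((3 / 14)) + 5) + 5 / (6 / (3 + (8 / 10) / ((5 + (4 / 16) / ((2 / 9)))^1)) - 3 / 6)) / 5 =48957/10865 = 4.51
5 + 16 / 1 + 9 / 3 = 24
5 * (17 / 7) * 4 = 340/7 = 48.57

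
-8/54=-4/27 = -0.15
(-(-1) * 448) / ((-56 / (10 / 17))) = -80/17 = -4.71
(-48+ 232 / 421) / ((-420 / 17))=84898/44205 = 1.92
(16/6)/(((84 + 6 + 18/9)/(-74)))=-148/69 = -2.14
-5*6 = -30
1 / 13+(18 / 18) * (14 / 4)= 3.58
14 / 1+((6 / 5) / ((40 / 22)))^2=36089/2500 = 14.44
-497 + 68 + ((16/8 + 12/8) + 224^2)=99501/2 = 49750.50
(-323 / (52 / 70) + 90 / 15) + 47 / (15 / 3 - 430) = -4739547/11050 = -428.92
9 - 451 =-442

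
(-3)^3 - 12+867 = 828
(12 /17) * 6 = 72/17 = 4.24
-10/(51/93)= -310/17 = -18.24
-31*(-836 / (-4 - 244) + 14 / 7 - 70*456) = 1978707/2 = 989353.50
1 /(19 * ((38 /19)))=1/38 = 0.03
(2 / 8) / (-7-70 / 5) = -1/84 = -0.01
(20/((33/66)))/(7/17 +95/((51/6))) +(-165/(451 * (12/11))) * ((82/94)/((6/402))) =-598105/37036 = -16.15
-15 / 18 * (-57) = 95/2 = 47.50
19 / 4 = 4.75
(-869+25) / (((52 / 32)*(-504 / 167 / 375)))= 17618500/273 = 64536.63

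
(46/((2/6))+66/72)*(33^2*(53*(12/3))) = 32071413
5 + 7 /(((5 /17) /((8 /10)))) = 601/25 = 24.04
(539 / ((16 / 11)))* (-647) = -3836063/16 = -239753.94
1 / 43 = 0.02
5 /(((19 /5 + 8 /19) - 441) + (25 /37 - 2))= -17575/1539933 = -0.01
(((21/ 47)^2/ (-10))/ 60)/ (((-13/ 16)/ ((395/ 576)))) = 3871/13784160 = 0.00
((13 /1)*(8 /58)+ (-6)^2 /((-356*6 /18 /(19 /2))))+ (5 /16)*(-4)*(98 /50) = -182679/51620 = -3.54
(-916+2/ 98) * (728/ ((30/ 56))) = -6223776/5 = -1244755.20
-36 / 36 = -1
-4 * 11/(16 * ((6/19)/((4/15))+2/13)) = -2717/1322 = -2.06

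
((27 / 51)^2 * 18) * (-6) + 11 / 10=-84301/2890 = -29.17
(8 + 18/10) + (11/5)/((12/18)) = 131/10 = 13.10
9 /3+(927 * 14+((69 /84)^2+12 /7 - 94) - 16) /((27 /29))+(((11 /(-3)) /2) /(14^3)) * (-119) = 2613271/189 = 13826.83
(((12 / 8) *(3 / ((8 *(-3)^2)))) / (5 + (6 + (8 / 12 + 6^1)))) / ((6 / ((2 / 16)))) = 1/13568 = 0.00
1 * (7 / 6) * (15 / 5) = 3.50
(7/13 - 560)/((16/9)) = -65457/208 = -314.70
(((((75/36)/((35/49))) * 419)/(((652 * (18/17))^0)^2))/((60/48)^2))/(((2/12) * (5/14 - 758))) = -328496/53035 = -6.19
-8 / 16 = -1/2 = -0.50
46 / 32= 23/16 = 1.44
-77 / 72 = -1.07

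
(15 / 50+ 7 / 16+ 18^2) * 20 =25979/4 = 6494.75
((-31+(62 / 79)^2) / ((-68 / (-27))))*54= -138238083/212194 = -651.47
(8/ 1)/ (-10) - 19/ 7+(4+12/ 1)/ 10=-67/35 = -1.91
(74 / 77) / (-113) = -74/8701 = -0.01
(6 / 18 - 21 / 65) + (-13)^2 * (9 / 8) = 296611/1560 = 190.14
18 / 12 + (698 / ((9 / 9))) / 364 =311/91 = 3.42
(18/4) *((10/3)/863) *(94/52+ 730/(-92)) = -27480/258037 = -0.11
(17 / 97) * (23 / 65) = 391/6305 = 0.06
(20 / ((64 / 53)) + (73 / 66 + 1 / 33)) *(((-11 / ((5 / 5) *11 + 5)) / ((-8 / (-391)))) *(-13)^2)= -205836085/2048 = -100505.90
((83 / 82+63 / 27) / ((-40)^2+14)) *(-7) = -0.01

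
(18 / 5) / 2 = 9/5 = 1.80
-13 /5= -2.60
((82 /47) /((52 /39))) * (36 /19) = 2214/893 = 2.48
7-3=4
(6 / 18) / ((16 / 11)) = 11/48 = 0.23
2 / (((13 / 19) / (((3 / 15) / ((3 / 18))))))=228/65 = 3.51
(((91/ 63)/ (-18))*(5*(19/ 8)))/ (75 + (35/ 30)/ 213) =-87685/6901704 = -0.01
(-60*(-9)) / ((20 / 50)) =1350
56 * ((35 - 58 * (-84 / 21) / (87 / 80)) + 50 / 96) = 83615/6 = 13935.83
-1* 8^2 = -64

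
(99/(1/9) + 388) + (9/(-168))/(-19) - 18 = 1341707/1064 = 1261.00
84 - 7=77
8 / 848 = 1/106 = 0.01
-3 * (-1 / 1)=3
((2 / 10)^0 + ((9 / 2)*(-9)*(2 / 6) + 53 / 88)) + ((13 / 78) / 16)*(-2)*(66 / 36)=-37813/3168 = -11.94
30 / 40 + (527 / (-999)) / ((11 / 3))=8881/14652 = 0.61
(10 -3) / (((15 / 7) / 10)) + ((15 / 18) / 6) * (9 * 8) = 128/3 = 42.67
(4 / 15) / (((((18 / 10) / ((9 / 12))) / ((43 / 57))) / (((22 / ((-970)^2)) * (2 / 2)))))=473/241340850 = 0.00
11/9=1.22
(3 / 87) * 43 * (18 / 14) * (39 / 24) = 5031/1624 = 3.10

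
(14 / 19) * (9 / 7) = 18/19 = 0.95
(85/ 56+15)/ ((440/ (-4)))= -185/1232 = -0.15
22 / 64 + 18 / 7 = 653/224 = 2.92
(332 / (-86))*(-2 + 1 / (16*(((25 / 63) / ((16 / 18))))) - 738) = 3070419/1075 = 2856.20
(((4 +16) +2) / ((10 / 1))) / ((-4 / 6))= -33/10 = -3.30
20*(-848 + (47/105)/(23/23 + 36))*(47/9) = -619353404/6993 = -88567.63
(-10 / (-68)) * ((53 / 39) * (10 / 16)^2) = 6625/84864 = 0.08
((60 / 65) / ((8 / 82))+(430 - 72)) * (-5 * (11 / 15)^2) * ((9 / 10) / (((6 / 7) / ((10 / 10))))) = -4046119/3900 = -1037.47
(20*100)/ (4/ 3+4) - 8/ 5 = 1867/5 = 373.40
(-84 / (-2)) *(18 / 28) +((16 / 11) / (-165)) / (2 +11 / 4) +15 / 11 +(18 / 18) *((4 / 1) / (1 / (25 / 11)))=1291556/34485 = 37.45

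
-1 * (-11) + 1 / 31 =342/31 = 11.03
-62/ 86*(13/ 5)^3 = -68107/5375 = -12.67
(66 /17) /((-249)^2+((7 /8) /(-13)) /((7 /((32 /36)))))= 3861/61659986 = 0.00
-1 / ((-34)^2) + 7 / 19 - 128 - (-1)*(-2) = -2847247/21964 = -129.63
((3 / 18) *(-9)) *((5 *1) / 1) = -15/2 = -7.50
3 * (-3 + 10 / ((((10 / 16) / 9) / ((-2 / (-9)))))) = 87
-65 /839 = -0.08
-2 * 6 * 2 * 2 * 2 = -96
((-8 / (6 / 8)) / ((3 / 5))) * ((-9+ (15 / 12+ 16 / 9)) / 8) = 1075/81 = 13.27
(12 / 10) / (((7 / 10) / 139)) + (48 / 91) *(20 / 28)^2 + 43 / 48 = 51250105/214032 = 239.45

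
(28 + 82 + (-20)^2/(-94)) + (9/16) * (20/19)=379835/3572 = 106.34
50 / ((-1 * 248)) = -25/124 = -0.20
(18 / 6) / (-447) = -1/149 = -0.01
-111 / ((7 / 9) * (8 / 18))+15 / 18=-26903/84 = -320.27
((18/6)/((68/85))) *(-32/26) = -60/13 = -4.62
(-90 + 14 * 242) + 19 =3317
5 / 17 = 0.29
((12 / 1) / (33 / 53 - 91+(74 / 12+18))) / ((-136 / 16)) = 7632/357935 = 0.02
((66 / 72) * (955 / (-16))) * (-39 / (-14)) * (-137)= 18709405/896 = 20881.03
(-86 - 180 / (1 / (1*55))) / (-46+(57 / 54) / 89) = 15997572/73673 = 217.14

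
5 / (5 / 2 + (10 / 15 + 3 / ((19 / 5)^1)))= 570/451 = 1.26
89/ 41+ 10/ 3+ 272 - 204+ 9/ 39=117902/1599 = 73.73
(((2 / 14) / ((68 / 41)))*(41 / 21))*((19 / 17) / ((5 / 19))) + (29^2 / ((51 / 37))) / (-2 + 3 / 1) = 519016061/849660 = 610.85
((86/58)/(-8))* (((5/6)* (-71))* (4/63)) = 15265/21924 = 0.70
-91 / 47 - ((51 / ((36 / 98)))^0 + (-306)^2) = -4401030/47 = -93638.94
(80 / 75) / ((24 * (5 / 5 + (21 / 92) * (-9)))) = -184/4365 = -0.04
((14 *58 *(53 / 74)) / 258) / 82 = 10759/391386 = 0.03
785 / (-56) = -785/56 = -14.02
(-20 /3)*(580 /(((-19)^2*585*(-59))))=2320/7475949 = 0.00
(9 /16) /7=9/112 = 0.08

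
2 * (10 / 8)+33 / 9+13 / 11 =485/66 = 7.35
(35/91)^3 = 0.06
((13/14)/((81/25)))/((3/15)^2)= 8125/1134 = 7.16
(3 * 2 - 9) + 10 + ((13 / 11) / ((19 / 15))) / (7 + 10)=25066/3553 = 7.05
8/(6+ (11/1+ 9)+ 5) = 8/31 = 0.26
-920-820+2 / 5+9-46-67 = -9218/5 = -1843.60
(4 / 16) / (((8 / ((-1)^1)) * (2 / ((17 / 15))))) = -17/960 = -0.02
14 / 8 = 7/4 = 1.75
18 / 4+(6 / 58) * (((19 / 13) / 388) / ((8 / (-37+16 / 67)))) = 352677321/78403936 = 4.50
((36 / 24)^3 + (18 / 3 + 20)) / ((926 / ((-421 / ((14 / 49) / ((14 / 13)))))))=-4847815/96304 = -50.34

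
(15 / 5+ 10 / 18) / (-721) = -32/6489 = 0.00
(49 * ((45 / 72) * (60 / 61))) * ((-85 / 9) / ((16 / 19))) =-1978375/5856 = -337.84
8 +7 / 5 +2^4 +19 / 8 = 1111/40 = 27.78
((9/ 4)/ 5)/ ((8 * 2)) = 9/320 = 0.03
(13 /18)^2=169/324 = 0.52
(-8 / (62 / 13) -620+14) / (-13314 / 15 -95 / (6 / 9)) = 188380/319331 = 0.59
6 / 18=1/3 = 0.33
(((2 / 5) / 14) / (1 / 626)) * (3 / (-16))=-939/280 = -3.35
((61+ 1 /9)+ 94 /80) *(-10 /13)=-47.91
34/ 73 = 0.47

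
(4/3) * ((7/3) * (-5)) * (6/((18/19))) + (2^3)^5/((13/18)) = 45272.56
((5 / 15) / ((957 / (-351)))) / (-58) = 39/18502 = 0.00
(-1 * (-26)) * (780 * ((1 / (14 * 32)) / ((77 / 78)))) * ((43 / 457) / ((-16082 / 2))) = -98865/184249604 = 0.00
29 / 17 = 1.71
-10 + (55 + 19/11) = 514/11 = 46.73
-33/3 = -11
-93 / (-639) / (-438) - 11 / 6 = -85535/46647 = -1.83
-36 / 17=-2.12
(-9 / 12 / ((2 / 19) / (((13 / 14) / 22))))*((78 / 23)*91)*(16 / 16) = -375687/4048 = -92.81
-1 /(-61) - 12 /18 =-119/183 = -0.65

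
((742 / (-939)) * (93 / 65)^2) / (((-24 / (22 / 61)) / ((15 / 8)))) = 0.05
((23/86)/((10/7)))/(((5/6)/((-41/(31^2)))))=-19803/2066150 = -0.01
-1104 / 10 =-552/5 = -110.40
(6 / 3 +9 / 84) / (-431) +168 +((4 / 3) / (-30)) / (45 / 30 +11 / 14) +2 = 184613971/1086120 = 169.98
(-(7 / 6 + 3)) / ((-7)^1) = 25/42 = 0.60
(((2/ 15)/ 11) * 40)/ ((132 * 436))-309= -36678608/118701 = -309.00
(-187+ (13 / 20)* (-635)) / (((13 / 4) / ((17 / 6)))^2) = -693311/1521 = -455.83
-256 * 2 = -512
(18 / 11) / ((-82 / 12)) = -108/451 = -0.24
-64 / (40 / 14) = -112/5 = -22.40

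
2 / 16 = 1/8 = 0.12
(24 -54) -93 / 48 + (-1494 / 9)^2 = 440385/16 = 27524.06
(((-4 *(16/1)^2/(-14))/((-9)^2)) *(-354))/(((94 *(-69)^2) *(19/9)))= -30208/89283033 = 0.00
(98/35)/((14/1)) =1/5 = 0.20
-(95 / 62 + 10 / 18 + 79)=-45247/558 = -81.09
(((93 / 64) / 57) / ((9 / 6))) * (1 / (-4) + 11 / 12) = 31/2736 = 0.01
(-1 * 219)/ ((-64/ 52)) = 2847/16 = 177.94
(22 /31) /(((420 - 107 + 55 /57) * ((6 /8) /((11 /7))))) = 2299/485429 = 0.00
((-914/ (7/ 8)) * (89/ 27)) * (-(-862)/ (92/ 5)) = -701202520/4347 = -161307.23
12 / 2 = 6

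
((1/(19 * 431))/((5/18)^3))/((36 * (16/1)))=81/8189000 = 0.00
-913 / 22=-83/2 = -41.50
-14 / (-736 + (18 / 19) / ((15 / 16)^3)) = 49875/2617904 = 0.02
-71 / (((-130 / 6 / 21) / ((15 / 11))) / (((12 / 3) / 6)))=8946/143 = 62.56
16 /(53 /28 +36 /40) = 2240/391 = 5.73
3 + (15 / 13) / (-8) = 297/104 = 2.86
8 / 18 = 4/9 = 0.44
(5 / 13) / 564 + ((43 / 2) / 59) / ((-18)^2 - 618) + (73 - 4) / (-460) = -15956699/105984060 = -0.15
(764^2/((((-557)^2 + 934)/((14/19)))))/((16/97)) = 49541198/5912477 = 8.38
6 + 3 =9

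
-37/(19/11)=-407/19 = -21.42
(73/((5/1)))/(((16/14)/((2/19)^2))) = 511/3610 = 0.14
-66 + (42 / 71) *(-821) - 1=-39239/71 = -552.66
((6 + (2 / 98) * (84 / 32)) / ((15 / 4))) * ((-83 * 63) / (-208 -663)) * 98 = 4136139/4355 = 949.74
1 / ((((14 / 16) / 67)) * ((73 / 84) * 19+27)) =1.76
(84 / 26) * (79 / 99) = 1106/429 = 2.58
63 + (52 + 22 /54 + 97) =5735/27 = 212.41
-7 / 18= -0.39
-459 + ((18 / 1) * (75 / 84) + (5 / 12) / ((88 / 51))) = -1090781/2464 = -442.69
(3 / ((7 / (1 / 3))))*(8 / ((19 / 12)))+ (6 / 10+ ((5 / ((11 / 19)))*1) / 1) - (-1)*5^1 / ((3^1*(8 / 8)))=255107/21945 = 11.62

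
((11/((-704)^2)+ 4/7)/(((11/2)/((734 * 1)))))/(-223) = -66144777/193414144 = -0.34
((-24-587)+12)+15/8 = -4777/8 = -597.12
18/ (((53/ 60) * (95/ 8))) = 1728/1007 = 1.72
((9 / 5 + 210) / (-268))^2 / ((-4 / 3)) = -3364443/7182400 = -0.47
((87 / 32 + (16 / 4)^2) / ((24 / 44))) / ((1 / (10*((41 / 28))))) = 1350745/2688 = 502.51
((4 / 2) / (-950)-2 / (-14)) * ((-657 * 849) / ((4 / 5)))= -65261781/665 = -98138.02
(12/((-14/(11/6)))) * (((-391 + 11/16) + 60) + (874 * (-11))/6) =1020437/336 = 3037.01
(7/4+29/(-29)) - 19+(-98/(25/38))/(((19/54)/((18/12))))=-65329/100 = -653.29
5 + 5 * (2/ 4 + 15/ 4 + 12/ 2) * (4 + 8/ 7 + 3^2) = 20435/28 = 729.82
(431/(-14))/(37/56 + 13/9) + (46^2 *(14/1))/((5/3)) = 94215612/5305 = 17759.78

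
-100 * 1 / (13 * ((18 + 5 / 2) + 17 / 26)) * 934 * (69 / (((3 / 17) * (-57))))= 1460776/627 = 2329.79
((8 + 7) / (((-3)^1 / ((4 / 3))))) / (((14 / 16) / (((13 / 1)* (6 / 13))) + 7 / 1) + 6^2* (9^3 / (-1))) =320/1259369 = 0.00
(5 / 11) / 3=5/33 = 0.15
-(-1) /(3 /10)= 10/3 = 3.33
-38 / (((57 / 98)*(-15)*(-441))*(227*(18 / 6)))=-4/275805 = 0.00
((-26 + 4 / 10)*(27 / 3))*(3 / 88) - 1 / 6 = -2647/330 = -8.02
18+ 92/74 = 712/37 = 19.24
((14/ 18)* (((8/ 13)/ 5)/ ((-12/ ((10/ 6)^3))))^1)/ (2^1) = -175/9477 = -0.02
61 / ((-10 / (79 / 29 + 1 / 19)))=-9333/551 = -16.94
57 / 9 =19/3 = 6.33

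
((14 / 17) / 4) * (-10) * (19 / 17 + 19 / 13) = -19950/3757 = -5.31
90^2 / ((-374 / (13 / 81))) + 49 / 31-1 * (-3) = 6404/5797 = 1.10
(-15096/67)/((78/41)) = -118.43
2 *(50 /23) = 100/23 = 4.35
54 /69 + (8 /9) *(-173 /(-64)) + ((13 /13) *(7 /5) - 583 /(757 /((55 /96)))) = 103901651/25071840 = 4.14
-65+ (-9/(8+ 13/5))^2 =-180560/2809 = -64.28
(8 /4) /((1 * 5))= 2/5 = 0.40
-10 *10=-100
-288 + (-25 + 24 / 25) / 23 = -166201/575 = -289.05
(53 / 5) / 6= 53/30 = 1.77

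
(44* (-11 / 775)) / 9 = -484/6975 = -0.07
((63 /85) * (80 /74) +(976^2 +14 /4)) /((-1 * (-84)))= 399448673/35224 = 11340.24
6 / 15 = 2/5 = 0.40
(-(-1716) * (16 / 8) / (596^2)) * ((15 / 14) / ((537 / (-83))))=-178035/111271412 = 0.00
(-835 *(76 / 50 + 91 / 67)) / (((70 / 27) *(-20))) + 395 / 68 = 415857863/7973000 = 52.16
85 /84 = 1.01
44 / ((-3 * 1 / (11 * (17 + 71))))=-42592/3 = -14197.33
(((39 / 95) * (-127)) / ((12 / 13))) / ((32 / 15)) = -64389/2432 = -26.48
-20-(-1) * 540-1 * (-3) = 523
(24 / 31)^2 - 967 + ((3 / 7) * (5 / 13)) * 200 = -81629701/87451 = -933.43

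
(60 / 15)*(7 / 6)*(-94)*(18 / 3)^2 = -15792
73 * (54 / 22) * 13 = 25623/11 = 2329.36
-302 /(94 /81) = -12231/47 = -260.23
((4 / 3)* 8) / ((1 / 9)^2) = 864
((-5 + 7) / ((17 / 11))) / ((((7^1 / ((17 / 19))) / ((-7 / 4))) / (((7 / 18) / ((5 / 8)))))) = -154/855 = -0.18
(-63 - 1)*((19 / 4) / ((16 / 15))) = -285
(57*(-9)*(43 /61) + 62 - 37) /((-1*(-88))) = -10267/2684 = -3.83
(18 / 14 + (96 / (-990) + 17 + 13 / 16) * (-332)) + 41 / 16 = -5877.71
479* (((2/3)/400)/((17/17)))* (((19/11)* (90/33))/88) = 9101/212960 = 0.04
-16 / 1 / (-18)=8/9 = 0.89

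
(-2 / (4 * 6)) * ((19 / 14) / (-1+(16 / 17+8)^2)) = -5491/3832920 = 0.00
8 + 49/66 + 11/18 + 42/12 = 12.85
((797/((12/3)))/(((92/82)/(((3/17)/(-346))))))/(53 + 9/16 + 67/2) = -98031/94226699 = 0.00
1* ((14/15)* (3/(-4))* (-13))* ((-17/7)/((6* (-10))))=0.37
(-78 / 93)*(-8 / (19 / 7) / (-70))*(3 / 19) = -312/55955 = -0.01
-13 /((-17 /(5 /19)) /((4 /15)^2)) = 208/14535 = 0.01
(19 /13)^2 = 361/169 = 2.14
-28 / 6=-14/3 = -4.67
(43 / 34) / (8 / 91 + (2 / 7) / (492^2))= 236799108/16460573 = 14.39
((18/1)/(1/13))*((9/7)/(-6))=-351/7 = -50.14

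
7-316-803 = -1112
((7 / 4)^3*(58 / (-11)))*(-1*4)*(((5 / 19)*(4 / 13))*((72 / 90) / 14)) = 1421/2717 = 0.52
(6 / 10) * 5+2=5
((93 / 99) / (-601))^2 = 961/393347889 = 0.00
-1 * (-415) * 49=20335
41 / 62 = 0.66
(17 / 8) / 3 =17/24 = 0.71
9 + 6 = 15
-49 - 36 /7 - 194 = -248.14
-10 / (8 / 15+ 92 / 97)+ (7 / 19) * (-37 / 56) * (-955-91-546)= 7799089/20482 = 380.78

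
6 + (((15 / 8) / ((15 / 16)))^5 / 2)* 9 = 150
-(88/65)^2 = -7744/4225 = -1.83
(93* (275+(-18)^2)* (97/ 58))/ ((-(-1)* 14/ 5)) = 27017895/812 = 33273.27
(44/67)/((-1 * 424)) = -11/7102 = 0.00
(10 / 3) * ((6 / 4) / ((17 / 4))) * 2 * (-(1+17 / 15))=-256/51 = -5.02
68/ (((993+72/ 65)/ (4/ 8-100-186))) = -74230/3801 = -19.53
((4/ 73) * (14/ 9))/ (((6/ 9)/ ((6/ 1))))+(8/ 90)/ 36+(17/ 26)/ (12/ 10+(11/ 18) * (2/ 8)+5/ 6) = 323254843/302479515 = 1.07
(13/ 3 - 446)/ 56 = -1325/168 = -7.89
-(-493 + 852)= -359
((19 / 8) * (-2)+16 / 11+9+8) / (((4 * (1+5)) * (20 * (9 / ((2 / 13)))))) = 67/137280 = 0.00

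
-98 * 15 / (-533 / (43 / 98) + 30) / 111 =0.01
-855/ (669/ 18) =-5130/223 = -23.00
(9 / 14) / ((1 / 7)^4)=1543.50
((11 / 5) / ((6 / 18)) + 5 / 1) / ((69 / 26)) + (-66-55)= -40237/345 = -116.63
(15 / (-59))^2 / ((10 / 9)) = 0.06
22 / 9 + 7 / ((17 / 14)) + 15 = 3551/153 = 23.21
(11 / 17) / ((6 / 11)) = 121/102 = 1.19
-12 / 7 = -1.71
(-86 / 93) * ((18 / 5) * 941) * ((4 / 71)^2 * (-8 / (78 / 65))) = 10358528/156271 = 66.29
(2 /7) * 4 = 8/7 = 1.14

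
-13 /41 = -0.32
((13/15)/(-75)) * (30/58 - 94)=35243/32625 = 1.08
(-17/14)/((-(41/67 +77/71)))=0.72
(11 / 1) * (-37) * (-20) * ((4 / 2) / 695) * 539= 1754984/139 = 12625.78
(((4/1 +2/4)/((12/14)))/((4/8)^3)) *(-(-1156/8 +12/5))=29841/5 = 5968.20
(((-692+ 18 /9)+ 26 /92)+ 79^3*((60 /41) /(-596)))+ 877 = -287567875/281014 = -1023.32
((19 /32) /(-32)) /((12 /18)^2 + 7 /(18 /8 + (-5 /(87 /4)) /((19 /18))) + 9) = -255303/177345536 = 0.00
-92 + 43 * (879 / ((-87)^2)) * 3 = -64773/841 = -77.02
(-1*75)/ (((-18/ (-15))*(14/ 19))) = -2375/28 = -84.82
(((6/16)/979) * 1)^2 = 9/61340224 = 0.00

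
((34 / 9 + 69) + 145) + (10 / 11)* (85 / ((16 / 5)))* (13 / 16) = 3008305/12672 = 237.40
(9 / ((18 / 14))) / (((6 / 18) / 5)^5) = 5315625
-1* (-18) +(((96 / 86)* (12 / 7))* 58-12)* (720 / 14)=10764486/2107 = 5108.92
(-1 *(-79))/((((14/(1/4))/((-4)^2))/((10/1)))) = 1580/7 = 225.71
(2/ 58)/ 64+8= 14849/1856 = 8.00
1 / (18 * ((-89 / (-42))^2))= 98/7921 = 0.01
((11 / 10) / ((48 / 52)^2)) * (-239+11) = -35321/120 = -294.34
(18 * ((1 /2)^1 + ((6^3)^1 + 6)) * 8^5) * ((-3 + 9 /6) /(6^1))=-32808960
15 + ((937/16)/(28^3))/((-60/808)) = 39418963/2634240 = 14.96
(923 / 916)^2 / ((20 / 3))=0.15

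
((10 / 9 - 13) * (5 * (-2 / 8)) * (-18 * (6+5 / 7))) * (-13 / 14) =326885/196 = 1667.78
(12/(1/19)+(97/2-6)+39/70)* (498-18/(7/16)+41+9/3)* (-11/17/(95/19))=-365875642/20825 = -17569.06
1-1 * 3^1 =-2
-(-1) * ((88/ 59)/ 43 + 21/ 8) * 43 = 114.37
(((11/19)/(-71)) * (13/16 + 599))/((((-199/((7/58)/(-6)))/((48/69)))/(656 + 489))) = -0.39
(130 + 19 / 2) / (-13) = -279/26 = -10.73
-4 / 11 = -0.36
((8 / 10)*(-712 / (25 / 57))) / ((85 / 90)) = -2922048/2125 = -1375.08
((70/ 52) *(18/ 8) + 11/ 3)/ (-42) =-2089/13104 = -0.16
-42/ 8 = -21/4 = -5.25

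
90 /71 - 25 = -1685/71 = -23.73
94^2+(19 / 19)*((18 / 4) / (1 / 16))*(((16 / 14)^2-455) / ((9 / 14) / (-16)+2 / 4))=-44849468/721 = -62204.53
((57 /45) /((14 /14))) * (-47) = -893/15 = -59.53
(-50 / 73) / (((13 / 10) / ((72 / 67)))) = -36000/63583 = -0.57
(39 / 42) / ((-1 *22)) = -13/308 = -0.04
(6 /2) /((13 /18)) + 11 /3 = 305/39 = 7.82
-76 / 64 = -19/16 = -1.19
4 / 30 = 2/15 = 0.13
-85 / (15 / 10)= -170/3 = -56.67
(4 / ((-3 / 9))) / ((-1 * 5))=12/5 = 2.40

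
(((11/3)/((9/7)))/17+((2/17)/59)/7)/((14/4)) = 63710/1326969 = 0.05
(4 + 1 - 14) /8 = -1.12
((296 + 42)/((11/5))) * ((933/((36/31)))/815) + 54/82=67092955/441078 = 152.11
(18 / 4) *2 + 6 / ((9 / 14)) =55/3 = 18.33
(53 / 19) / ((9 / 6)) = 106/57 = 1.86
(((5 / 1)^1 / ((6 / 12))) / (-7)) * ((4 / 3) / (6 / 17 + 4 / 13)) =-4420/1533 = -2.88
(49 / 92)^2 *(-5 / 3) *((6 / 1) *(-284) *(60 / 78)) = 4261775/6877 = 619.71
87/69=29/23 = 1.26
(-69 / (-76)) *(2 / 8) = 69/304 = 0.23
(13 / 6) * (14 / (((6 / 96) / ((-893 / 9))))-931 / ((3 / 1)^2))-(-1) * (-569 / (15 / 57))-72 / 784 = -334337138/6615 = -50542.27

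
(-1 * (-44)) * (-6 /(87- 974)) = 264/887 = 0.30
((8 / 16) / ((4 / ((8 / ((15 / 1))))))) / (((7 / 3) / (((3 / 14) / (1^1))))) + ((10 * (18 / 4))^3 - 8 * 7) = 44623813/490 = 91069.01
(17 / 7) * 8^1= 19.43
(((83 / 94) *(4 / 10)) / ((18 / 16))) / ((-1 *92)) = -166/48645 = 0.00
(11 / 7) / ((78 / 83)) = 913/546 = 1.67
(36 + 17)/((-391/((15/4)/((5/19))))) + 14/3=12833/4692 = 2.74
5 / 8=0.62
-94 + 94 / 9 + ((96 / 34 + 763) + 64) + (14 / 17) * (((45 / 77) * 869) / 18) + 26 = 121712/153 = 795.50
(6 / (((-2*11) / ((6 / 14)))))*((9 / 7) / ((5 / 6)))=-486/2695 = -0.18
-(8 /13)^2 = -64/169 = -0.38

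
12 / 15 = 4/5 = 0.80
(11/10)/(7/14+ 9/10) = 11/14 = 0.79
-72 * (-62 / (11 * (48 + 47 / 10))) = 1440/187 = 7.70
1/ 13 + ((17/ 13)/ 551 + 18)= 129502/7163 = 18.08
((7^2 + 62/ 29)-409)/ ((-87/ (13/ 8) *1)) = 67457/10092 = 6.68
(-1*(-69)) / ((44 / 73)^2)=367701/1936 = 189.93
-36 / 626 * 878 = -15804/313 = -50.49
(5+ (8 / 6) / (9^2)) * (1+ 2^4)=20723/243 = 85.28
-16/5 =-3.20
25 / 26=0.96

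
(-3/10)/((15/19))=-19/50 = -0.38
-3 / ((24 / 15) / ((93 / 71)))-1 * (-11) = 4853/568 = 8.54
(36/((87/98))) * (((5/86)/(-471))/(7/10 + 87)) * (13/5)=-25480/171698183 = 0.00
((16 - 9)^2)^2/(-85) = -2401/85 = -28.25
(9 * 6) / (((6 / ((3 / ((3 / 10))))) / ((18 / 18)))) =90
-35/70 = -1/2 = -0.50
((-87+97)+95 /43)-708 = -29919/43 = -695.79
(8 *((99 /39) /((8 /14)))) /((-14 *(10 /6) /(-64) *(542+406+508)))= 396/5915 = 0.07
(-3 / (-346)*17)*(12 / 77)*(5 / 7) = 1530/93247 = 0.02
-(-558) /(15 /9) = 1674/5 = 334.80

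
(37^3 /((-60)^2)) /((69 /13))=658489/248400 = 2.65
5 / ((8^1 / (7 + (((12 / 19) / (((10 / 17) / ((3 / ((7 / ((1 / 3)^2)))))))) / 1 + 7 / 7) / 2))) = 10009/2128 = 4.70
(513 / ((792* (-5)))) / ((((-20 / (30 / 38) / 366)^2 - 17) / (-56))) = -120258999/281730515 = -0.43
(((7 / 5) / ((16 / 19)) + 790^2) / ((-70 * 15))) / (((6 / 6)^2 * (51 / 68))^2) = -16642711/15750 = -1056.68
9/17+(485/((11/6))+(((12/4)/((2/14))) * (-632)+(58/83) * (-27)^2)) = -12497.50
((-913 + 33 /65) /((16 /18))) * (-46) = 3069396/65 = 47221.48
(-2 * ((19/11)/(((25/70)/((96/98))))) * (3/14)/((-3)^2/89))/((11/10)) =-108224/5929 = -18.25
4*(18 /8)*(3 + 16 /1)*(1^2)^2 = 171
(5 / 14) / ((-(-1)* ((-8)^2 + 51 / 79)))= 0.01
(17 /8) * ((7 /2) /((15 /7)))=833/240 = 3.47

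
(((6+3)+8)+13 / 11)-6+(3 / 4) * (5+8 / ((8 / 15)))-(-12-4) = 475/11 = 43.18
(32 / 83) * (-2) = -64/83 = -0.77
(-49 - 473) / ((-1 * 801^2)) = 58/71289 = 0.00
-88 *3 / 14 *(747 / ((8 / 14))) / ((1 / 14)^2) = -4831596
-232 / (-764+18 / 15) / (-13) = -580/24791 = -0.02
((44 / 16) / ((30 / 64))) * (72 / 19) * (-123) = -259776/95 = -2734.48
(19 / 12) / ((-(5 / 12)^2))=-228/25 = -9.12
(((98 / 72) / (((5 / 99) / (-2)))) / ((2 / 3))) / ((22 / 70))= -257.25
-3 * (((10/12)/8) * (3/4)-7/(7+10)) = 1.00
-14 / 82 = -7/41 = -0.17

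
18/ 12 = 3/2 = 1.50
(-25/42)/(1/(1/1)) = -25/42 = -0.60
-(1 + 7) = -8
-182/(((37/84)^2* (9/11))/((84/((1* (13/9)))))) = -91276416/1369 = -66673.79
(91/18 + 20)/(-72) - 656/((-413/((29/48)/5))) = -417667/2676240 = -0.16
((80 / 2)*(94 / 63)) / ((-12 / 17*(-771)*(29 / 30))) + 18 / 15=1.31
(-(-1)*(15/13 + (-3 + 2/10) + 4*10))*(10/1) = 4986/13 = 383.54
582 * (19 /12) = 1843/2 = 921.50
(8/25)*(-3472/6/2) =-6944/75 = -92.59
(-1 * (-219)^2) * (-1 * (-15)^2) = 10791225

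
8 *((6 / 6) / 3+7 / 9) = 80/9 = 8.89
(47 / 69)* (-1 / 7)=-0.10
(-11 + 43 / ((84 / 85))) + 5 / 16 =11029/336 = 32.82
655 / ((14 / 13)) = 8515/14 = 608.21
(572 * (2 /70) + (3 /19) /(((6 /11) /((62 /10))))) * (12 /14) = 72369/4655 = 15.55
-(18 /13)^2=-324/169 = -1.92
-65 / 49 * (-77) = 715/7 = 102.14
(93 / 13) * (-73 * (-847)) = 5750283/13 = 442329.46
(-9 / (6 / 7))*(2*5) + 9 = -96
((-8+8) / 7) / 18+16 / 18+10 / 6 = 23/9 = 2.56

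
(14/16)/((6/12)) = 7/4 = 1.75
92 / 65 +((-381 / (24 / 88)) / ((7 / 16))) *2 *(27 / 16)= -4902826/455 = -10775.44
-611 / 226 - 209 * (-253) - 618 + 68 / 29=342503135/6554 = 52258.64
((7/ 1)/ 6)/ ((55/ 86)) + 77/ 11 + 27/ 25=8171/825 = 9.90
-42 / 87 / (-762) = 7/11049 = 0.00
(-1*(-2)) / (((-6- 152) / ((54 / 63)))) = -6/553 = -0.01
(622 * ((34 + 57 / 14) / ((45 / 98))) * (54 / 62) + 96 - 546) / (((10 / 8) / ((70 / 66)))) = 64328096/1705 = 37729.09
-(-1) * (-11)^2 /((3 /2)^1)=242/3 = 80.67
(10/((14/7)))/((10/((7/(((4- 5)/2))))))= -7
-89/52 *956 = -21271/13 = -1636.23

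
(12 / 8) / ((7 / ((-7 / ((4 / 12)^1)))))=-9/2 = -4.50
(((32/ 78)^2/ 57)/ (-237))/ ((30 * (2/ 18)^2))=-128/3805035 = 0.00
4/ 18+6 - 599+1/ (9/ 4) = -1777/3 = -592.33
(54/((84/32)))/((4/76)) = 2736/7 = 390.86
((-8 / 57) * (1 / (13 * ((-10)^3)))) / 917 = 1/84937125 = 0.00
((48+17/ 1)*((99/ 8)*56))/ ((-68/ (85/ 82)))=-225225/328 = -686.66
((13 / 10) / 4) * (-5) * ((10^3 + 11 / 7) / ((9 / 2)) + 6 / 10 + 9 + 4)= -53729/140 = -383.78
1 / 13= 0.08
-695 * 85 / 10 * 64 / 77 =-378080/77 = -4910.13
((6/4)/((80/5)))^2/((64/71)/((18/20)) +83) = 5751/54965248 = 0.00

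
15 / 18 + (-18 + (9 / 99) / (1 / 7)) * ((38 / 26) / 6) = -1457/429 = -3.40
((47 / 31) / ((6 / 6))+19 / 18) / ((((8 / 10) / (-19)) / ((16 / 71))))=-272650/19809 = -13.76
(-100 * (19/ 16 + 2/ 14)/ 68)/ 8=-3725/15232 = -0.24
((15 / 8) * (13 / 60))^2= 169/1024 = 0.17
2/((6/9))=3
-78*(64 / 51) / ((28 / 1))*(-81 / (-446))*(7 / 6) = -0.74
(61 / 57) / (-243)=-61/13851 = 0.00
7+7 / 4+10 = 75/4 = 18.75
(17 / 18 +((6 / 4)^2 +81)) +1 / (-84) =10607/126 = 84.18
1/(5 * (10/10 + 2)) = 0.07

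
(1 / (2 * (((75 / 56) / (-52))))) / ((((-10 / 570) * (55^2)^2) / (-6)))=-165984/228765625 = 0.00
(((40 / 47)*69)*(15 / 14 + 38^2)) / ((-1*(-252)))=2326565/6909 = 336.74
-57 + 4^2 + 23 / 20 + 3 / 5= -157/4 = -39.25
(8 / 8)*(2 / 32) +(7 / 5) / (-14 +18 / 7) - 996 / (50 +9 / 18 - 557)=96561/50650 = 1.91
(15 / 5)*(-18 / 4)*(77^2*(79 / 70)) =-1806651/20 = -90332.55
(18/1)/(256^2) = 9/32768 = 0.00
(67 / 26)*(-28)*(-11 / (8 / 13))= 5159/4 = 1289.75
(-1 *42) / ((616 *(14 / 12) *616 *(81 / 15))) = -5/284592 = 0.00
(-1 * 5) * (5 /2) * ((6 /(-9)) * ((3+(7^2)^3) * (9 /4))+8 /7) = 15441725/7 = 2205960.71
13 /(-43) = -13/43 = -0.30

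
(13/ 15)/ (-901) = -13/13515 = 0.00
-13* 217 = -2821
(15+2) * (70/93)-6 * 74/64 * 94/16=-332861/11904 = -27.96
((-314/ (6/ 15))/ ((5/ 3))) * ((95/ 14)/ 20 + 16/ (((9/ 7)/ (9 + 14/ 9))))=-93788503/1512 = -62029.43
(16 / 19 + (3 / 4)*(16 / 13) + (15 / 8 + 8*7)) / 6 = 39283/3952 = 9.94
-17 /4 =-4.25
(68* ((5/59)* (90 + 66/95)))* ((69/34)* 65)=77285520/1121 = 68943.37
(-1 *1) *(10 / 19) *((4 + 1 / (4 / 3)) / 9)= -5/18 = -0.28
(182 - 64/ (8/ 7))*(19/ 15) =159.60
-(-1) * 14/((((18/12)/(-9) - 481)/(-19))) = 1596/2887 = 0.55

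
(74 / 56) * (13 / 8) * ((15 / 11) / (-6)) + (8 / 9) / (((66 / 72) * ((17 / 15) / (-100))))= -86.05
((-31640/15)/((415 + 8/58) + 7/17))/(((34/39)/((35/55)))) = -4174898/1126763 = -3.71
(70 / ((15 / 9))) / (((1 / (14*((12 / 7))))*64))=63/4 = 15.75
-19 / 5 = -3.80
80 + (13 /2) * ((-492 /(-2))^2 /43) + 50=398944/43 = 9277.77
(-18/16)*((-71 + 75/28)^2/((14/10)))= -164680605/43904 = -3750.92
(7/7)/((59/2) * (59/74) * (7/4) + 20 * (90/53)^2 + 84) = 1662928/304036855 = 0.01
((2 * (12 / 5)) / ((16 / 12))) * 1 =18/5 = 3.60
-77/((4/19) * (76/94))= -3619/8 = -452.38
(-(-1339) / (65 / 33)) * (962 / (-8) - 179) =-4068603/20 = -203430.15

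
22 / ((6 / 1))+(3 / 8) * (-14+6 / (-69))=-223/138 = -1.62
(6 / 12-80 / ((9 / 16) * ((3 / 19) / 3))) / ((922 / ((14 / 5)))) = -340417/41490 = -8.20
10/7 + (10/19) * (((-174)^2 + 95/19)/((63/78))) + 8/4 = 7874428/399 = 19735.41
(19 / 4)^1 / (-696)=-19/2784 = -0.01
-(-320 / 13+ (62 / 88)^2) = 607027/25168 = 24.12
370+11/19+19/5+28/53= 374.91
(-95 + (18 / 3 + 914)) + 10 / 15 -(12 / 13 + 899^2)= -31487674/39 = -807376.26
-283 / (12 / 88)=-6226/3 = -2075.33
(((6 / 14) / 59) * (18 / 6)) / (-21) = -3/2891 = 0.00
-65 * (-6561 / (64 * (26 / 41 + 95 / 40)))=5828355/2632 = 2214.42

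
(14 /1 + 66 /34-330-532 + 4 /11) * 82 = -12967890/187 = -69347.01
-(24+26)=-50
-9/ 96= -3/32 = -0.09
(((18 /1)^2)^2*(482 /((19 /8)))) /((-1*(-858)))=67464576/2717 = 24830.54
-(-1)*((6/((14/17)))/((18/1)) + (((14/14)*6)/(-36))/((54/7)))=869/2268 = 0.38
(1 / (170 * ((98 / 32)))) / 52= 2/54145 = 0.00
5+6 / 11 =61/11 = 5.55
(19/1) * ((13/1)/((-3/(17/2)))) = -4199/6 = -699.83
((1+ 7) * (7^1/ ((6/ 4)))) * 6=224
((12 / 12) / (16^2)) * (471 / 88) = 471/22528 = 0.02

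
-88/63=-1.40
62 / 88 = 31/44 = 0.70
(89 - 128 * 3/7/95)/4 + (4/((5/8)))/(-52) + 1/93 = 21.99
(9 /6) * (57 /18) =19/4 = 4.75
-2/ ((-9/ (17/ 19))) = 34/171 = 0.20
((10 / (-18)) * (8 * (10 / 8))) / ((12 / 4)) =-50/27 = -1.85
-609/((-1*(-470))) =-1.30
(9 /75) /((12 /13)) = 13/100 = 0.13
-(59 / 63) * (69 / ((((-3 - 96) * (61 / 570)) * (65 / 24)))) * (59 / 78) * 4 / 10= 24339152/35720685 = 0.68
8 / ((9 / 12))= 32/3 = 10.67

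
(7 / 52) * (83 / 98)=83/728 = 0.11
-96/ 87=-32/29 = -1.10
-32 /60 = -8/15 = -0.53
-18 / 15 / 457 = -6/2285 = 0.00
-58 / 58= -1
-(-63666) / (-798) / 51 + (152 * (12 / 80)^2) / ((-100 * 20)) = -354086631/226100000 = -1.57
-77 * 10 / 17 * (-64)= 49280/17 = 2898.82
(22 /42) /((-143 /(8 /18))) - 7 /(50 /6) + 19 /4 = 960287/245700 = 3.91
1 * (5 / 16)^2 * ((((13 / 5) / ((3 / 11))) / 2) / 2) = 715/3072 = 0.23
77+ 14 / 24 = 931/12 = 77.58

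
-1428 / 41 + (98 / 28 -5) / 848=-2422011/69536 = -34.83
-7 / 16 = -0.44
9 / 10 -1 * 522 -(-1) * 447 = -741/10 = -74.10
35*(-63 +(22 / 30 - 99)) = -16933/3 = -5644.33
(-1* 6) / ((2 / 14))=-42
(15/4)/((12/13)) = 65/16 = 4.06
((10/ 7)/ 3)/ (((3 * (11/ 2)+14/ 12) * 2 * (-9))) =-5/3339 = 0.00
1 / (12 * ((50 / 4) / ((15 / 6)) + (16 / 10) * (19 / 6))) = 5/604 = 0.01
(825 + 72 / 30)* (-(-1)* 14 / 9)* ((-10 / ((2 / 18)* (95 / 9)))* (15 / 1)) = -164609.05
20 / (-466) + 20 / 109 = 3570/25397 = 0.14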